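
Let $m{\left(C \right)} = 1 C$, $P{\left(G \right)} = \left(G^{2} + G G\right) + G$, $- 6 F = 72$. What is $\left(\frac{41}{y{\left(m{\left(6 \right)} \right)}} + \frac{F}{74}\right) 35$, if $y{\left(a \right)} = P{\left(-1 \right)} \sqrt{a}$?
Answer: $- \frac{210}{37} + \frac{1435 \sqrt{6}}{6} \approx 580.16$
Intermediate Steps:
$F = -12$ ($F = \left(- \frac{1}{6}\right) 72 = -12$)
$P{\left(G \right)} = G + 2 G^{2}$ ($P{\left(G \right)} = \left(G^{2} + G^{2}\right) + G = 2 G^{2} + G = G + 2 G^{2}$)
$m{\left(C \right)} = C$
$y{\left(a \right)} = \sqrt{a}$ ($y{\left(a \right)} = - (1 + 2 \left(-1\right)) \sqrt{a} = - (1 - 2) \sqrt{a} = \left(-1\right) \left(-1\right) \sqrt{a} = 1 \sqrt{a} = \sqrt{a}$)
$\left(\frac{41}{y{\left(m{\left(6 \right)} \right)}} + \frac{F}{74}\right) 35 = \left(\frac{41}{\sqrt{6}} - \frac{12}{74}\right) 35 = \left(41 \frac{\sqrt{6}}{6} - \frac{6}{37}\right) 35 = \left(\frac{41 \sqrt{6}}{6} - \frac{6}{37}\right) 35 = \left(- \frac{6}{37} + \frac{41 \sqrt{6}}{6}\right) 35 = - \frac{210}{37} + \frac{1435 \sqrt{6}}{6}$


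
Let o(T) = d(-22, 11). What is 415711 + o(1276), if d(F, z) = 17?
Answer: 415728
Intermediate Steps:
o(T) = 17
415711 + o(1276) = 415711 + 17 = 415728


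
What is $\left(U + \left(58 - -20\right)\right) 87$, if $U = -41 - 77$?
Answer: $-3480$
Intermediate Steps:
$U = -118$ ($U = -41 - 77 = -118$)
$\left(U + \left(58 - -20\right)\right) 87 = \left(-118 + \left(58 - -20\right)\right) 87 = \left(-118 + \left(58 + 20\right)\right) 87 = \left(-118 + 78\right) 87 = \left(-40\right) 87 = -3480$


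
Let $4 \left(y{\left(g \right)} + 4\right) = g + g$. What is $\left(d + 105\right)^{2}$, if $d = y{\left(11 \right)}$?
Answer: $\frac{45369}{4} \approx 11342.0$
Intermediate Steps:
$y{\left(g \right)} = -4 + \frac{g}{2}$ ($y{\left(g \right)} = -4 + \frac{g + g}{4} = -4 + \frac{2 g}{4} = -4 + \frac{g}{2}$)
$d = \frac{3}{2}$ ($d = -4 + \frac{1}{2} \cdot 11 = -4 + \frac{11}{2} = \frac{3}{2} \approx 1.5$)
$\left(d + 105\right)^{2} = \left(\frac{3}{2} + 105\right)^{2} = \left(\frac{213}{2}\right)^{2} = \frac{45369}{4}$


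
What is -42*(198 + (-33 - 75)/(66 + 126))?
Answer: -66339/8 ≈ -8292.4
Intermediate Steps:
-42*(198 + (-33 - 75)/(66 + 126)) = -42*(198 - 108/192) = -42*(198 - 108*1/192) = -42*(198 - 9/16) = -42*3159/16 = -66339/8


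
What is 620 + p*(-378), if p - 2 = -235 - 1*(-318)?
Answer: -31510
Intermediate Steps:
p = 85 (p = 2 + (-235 - 1*(-318)) = 2 + (-235 + 318) = 2 + 83 = 85)
620 + p*(-378) = 620 + 85*(-378) = 620 - 32130 = -31510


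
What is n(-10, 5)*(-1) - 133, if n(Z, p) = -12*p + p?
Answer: -78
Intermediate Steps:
n(Z, p) = -11*p
n(-10, 5)*(-1) - 133 = -11*5*(-1) - 133 = -55*(-1) - 133 = 55 - 133 = -78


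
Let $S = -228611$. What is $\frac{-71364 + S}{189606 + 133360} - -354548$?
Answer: $\frac{114506649393}{322966} \approx 3.5455 \cdot 10^{5}$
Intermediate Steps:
$\frac{-71364 + S}{189606 + 133360} - -354548 = \frac{-71364 - 228611}{189606 + 133360} - -354548 = - \frac{299975}{322966} + 354548 = \frac{114506649393}{322966}$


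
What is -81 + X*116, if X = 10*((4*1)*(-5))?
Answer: -23281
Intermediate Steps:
X = -200 (X = 10*(4*(-5)) = 10*(-20) = -200)
-81 + X*116 = -81 - 200*116 = -81 - 23200 = -23281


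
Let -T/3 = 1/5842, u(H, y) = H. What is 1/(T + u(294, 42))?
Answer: 5842/1717545 ≈ 0.0034014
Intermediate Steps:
T = -3/5842 ≈ -0.00051352
1/(T + u(294, 42)) = 1/(-3/5842 + 294) = 1/(1717545/5842) = 5842/1717545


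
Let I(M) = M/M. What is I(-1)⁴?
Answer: 1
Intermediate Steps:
I(M) = 1
I(-1)⁴ = 1⁴ = 1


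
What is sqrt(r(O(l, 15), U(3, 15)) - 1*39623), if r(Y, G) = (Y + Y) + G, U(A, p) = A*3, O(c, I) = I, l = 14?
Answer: 4*I*sqrt(2474) ≈ 198.96*I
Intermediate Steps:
U(A, p) = 3*A
r(Y, G) = G + 2*Y (r(Y, G) = 2*Y + G = G + 2*Y)
sqrt(r(O(l, 15), U(3, 15)) - 1*39623) = sqrt((3*3 + 2*15) - 1*39623) = sqrt((9 + 30) - 39623) = sqrt(39 - 39623) = sqrt(-39584) = 4*I*sqrt(2474)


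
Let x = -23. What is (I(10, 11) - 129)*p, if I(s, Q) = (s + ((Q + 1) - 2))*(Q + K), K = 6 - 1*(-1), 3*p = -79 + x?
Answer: -7854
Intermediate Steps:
p = -34 (p = (-79 - 23)/3 = (1/3)*(-102) = -34)
K = 7 (K = 6 + 1 = 7)
I(s, Q) = (7 + Q)*(-1 + Q + s) (I(s, Q) = (s + ((Q + 1) - 2))*(Q + 7) = (s + ((1 + Q) - 2))*(7 + Q) = (s + (-1 + Q))*(7 + Q) = (-1 + Q + s)*(7 + Q) = (7 + Q)*(-1 + Q + s))
(I(10, 11) - 129)*p = ((-7 + 11**2 + 6*11 + 7*10 + 11*10) - 129)*(-34) = ((-7 + 121 + 66 + 70 + 110) - 129)*(-34) = (360 - 129)*(-34) = 231*(-34) = -7854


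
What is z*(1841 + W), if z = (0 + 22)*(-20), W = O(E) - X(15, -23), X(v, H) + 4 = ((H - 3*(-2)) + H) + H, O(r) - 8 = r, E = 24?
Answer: -853600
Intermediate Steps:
O(r) = 8 + r
X(v, H) = 2 + 3*H (X(v, H) = -4 + (((H - 3*(-2)) + H) + H) = -4 + (((H + 6) + H) + H) = -4 + (((6 + H) + H) + H) = -4 + ((6 + 2*H) + H) = -4 + (6 + 3*H) = 2 + 3*H)
W = 99 (W = (8 + 24) - (2 + 3*(-23)) = 32 - (2 - 69) = 32 - 1*(-67) = 32 + 67 = 99)
z = -440 (z = 22*(-20) = -440)
z*(1841 + W) = -440*(1841 + 99) = -440*1940 = -853600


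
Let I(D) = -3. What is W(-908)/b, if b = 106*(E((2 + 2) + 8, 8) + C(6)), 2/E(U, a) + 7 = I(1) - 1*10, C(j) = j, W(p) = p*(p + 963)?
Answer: -249700/3127 ≈ -79.853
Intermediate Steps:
W(p) = p*(963 + p)
E(U, a) = -⅒ (E(U, a) = 2/(-7 + (-3 - 1*10)) = 2/(-7 + (-3 - 10)) = 2/(-7 - 13) = 2/(-20) = 2*(-1/20) = -⅒)
b = 3127/5 (b = 106*(-⅒ + 6) = 106*(59/10) = 3127/5 ≈ 625.40)
W(-908)/b = (-908*(963 - 908))/(3127/5) = -908*55*(5/3127) = -49940*5/3127 = -249700/3127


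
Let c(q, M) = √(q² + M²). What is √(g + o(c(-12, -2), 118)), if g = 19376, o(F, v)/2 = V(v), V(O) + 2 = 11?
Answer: √19394 ≈ 139.26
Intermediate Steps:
V(O) = 9 (V(O) = -2 + 11 = 9)
c(q, M) = √(M² + q²)
o(F, v) = 18 (o(F, v) = 2*9 = 18)
√(g + o(c(-12, -2), 118)) = √(19376 + 18) = √19394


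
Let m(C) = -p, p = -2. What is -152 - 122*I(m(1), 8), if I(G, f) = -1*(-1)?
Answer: -274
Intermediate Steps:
m(C) = 2 (m(C) = -1*(-2) = 2)
I(G, f) = 1
-152 - 122*I(m(1), 8) = -152 - 122*1 = -152 - 122 = -274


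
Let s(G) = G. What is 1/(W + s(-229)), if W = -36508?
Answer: -1/36737 ≈ -2.7221e-5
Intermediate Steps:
1/(W + s(-229)) = 1/(-36508 - 229) = 1/(-36737) = -1/36737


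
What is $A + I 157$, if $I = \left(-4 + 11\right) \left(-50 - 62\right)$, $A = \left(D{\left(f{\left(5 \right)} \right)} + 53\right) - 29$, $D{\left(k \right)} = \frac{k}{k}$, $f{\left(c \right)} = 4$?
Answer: $-123063$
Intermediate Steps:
$D{\left(k \right)} = 1$
$A = 25$ ($A = \left(1 + 53\right) - 29 = 54 - 29 = 25$)
$I = -784$ ($I = 7 \left(-112\right) = -784$)
$A + I 157 = 25 - 123088 = -123063$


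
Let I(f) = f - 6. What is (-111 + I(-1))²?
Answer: 13924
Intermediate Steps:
I(f) = -6 + f
(-111 + I(-1))² = (-111 + (-6 - 1))² = (-111 - 7)² = (-118)² = 13924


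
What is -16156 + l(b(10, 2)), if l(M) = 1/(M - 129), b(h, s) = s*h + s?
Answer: -1728693/107 ≈ -16156.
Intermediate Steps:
b(h, s) = s + h*s (b(h, s) = h*s + s = s + h*s)
l(M) = 1/(-129 + M)
-16156 + l(b(10, 2)) = -16156 + 1/(-129 + 2*(1 + 10)) = -16156 + 1/(-129 + 2*11) = -16156 + 1/(-129 + 22) = -16156 + 1/(-107) = -16156 - 1/107 = -1728693/107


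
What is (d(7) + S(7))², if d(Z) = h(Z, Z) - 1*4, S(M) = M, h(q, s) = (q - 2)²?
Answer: 784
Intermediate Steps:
h(q, s) = (-2 + q)²
d(Z) = -4 + (-2 + Z)² (d(Z) = (-2 + Z)² - 1*4 = (-2 + Z)² - 4 = -4 + (-2 + Z)²)
(d(7) + S(7))² = (7*(-4 + 7) + 7)² = (7*3 + 7)² = (21 + 7)² = 28² = 784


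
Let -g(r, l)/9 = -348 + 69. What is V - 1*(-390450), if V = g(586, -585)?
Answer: 392961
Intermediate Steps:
g(r, l) = 2511 (g(r, l) = -9*(-348 + 69) = -9*(-279) = 2511)
V = 2511
V - 1*(-390450) = 2511 - 1*(-390450) = 2511 + 390450 = 392961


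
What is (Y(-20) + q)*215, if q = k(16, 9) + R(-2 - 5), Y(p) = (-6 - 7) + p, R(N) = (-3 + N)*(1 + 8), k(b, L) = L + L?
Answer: -22575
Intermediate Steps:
k(b, L) = 2*L
R(N) = -27 + 9*N (R(N) = (-3 + N)*9 = -27 + 9*N)
Y(p) = -13 + p
q = -72 (q = 2*9 + (-27 + 9*(-2 - 5)) = 18 + (-27 + 9*(-7)) = 18 + (-27 - 63) = 18 - 90 = -72)
(Y(-20) + q)*215 = ((-13 - 20) - 72)*215 = (-33 - 72)*215 = -105*215 = -22575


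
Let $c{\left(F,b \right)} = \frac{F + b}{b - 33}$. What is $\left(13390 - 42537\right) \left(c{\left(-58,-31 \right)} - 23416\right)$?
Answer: $\frac{43677799645}{64} \approx 6.8247 \cdot 10^{8}$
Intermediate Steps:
$c{\left(F,b \right)} = \frac{F + b}{-33 + b}$
$\left(13390 - 42537\right) \left(c{\left(-58,-31 \right)} - 23416\right) = \left(13390 - 42537\right) \left(\frac{-58 - 31}{-33 - 31} - 23416\right) = - 29147 \left(\frac{1}{-64} \left(-89\right) - 23416\right) = - 29147 \left(\left(- \frac{1}{64}\right) \left(-89\right) - 23416\right) = - 29147 \left(\frac{89}{64} - 23416\right) = \left(-29147\right) \left(- \frac{1498535}{64}\right) = \frac{43677799645}{64}$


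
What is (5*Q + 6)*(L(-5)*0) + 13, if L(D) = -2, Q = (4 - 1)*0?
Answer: 13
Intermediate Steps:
Q = 0 (Q = 3*0 = 0)
(5*Q + 6)*(L(-5)*0) + 13 = (5*0 + 6)*(-2*0) + 13 = (0 + 6)*0 + 13 = 6*0 + 13 = 0 + 13 = 13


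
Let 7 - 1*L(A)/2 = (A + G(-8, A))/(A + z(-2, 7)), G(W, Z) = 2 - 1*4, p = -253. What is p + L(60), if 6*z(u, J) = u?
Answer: -43129/179 ≈ -240.94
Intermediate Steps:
z(u, J) = u/6
G(W, Z) = -2 (G(W, Z) = 2 - 4 = -2)
L(A) = 14 - 2*(-2 + A)/(-⅓ + A) (L(A) = 14 - 2*(A - 2)/(A + (⅙)*(-2)) = 14 - 2*(-2 + A)/(A - ⅓) = 14 - 2*(-2 + A)/(-⅓ + A))
p + L(60) = -253 + 2*(-1 + 18*60)/(-1 + 3*60) = -253 + 2*(-1 + 1080)/(-1 + 180) = -253 + 2*1079/179 = -253 + 2*(1/179)*1079 = -253 + 2158/179 = -43129/179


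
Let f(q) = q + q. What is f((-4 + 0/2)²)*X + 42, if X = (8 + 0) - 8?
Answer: 42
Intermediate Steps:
X = 0 (X = 8 - 8 = 0)
f(q) = 2*q
f((-4 + 0/2)²)*X + 42 = (2*(-4 + 0/2)²)*0 + 42 = (2*(-4 + 0*(½))²)*0 + 42 = (2*(-4 + 0)²)*0 + 42 = (2*(-4)²)*0 + 42 = (2*16)*0 + 42 = 32*0 + 42 = 0 + 42 = 42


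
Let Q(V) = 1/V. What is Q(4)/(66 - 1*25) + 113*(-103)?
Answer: -1908795/164 ≈ -11639.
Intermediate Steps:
Q(4)/(66 - 1*25) + 113*(-103) = 1/(4*(66 - 1*25)) + 113*(-103) = 1/(4*(66 - 25)) - 11639 = (¼)/41 - 11639 = (¼)*(1/41) - 11639 = 1/164 - 11639 = -1908795/164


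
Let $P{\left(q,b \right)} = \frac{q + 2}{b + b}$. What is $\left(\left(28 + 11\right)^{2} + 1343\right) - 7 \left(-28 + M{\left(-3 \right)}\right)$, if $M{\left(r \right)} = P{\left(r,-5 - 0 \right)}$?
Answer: $\frac{30593}{10} \approx 3059.3$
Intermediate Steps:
$P{\left(q,b \right)} = \frac{2 + q}{2 b}$
$M{\left(r \right)} = - \frac{1}{5} - \frac{r}{10}$ ($M{\left(r \right)} = \frac{2 + r}{2 \left(-5 - 0\right)} = \frac{2 + r}{2 \left(-5 + 0\right)} = \frac{2 + r}{2 \left(-5\right)} = \frac{1}{2} \left(- \frac{1}{5}\right) \left(2 + r\right) = - \frac{1}{5} - \frac{r}{10}$)
$\left(\left(28 + 11\right)^{2} + 1343\right) - 7 \left(-28 + M{\left(-3 \right)}\right) = \left(\left(28 + 11\right)^{2} + 1343\right) - 7 \left(-28 - - \frac{1}{10}\right) = \left(39^{2} + 1343\right) - 7 \left(-28 + \left(- \frac{1}{5} + \frac{3}{10}\right)\right) = \left(1521 + 1343\right) - 7 \left(-28 + \frac{1}{10}\right) = 2864 - - \frac{1953}{10} = 2864 + \frac{1953}{10} = \frac{30593}{10}$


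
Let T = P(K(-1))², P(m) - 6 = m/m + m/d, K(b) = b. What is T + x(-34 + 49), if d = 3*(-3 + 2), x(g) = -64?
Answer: -92/9 ≈ -10.222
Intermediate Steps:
d = -3 (d = 3*(-1) = -3)
P(m) = 7 - m/3 (P(m) = 6 + (m/m + m/(-3)) = 6 + (1 + m*(-⅓)) = 6 + (1 - m/3) = 7 - m/3)
T = 484/9 (T = (7 - ⅓*(-1))² = (7 + ⅓)² = (22/3)² = 484/9 ≈ 53.778)
T + x(-34 + 49) = 484/9 - 64 = -92/9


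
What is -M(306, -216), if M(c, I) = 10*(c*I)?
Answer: 660960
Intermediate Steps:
M(c, I) = 10*I*c (M(c, I) = 10*(I*c) = 10*I*c)
-M(306, -216) = -10*(-216)*306 = -1*(-660960) = 660960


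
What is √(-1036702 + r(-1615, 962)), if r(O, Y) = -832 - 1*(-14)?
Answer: 12*I*√7205 ≈ 1018.6*I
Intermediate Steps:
r(O, Y) = -818 (r(O, Y) = -832 + 14 = -818)
√(-1036702 + r(-1615, 962)) = √(-1036702 - 818) = √(-1037520) = 12*I*√7205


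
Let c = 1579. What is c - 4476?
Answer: -2897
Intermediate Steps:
c - 4476 = 1579 - 4476 = -2897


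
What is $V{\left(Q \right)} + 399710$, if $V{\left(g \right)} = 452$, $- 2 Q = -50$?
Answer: $400162$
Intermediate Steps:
$Q = 25$ ($Q = \left(- \frac{1}{2}\right) \left(-50\right) = 25$)
$V{\left(Q \right)} + 399710 = 452 + 399710 = 400162$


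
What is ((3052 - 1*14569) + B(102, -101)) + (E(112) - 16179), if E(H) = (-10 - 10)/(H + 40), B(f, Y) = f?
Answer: -1048577/38 ≈ -27594.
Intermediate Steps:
E(H) = -20/(40 + H)
((3052 - 1*14569) + B(102, -101)) + (E(112) - 16179) = ((3052 - 1*14569) + 102) + (-20/(40 + 112) - 16179) = ((3052 - 14569) + 102) + (-20/152 - 16179) = (-11517 + 102) + (-20*1/152 - 16179) = -11415 + (-5/38 - 16179) = -11415 - 614807/38 = -1048577/38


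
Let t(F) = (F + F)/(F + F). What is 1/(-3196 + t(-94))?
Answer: -1/3195 ≈ -0.00031299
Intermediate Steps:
t(F) = 1 (t(F) = (2*F)/((2*F)) = (2*F)*(1/(2*F)) = 1)
1/(-3196 + t(-94)) = 1/(-3196 + 1) = 1/(-3195) = -1/3195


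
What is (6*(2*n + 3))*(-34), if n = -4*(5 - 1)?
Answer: 5916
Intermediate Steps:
n = -16 (n = -4*4 = -16)
(6*(2*n + 3))*(-34) = (6*(2*(-16) + 3))*(-34) = (6*(-32 + 3))*(-34) = (6*(-29))*(-34) = -174*(-34) = 5916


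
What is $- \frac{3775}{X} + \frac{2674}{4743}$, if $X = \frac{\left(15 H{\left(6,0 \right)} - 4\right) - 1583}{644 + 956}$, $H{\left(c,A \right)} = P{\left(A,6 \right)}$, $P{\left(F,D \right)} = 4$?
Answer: $\frac{9550601066}{2414187} \approx 3956.0$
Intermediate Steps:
$H{\left(c,A \right)} = 4$
$X = - \frac{1527}{1600}$ ($X = \frac{\left(15 \cdot 4 - 4\right) - 1583}{644 + 956} = \frac{\left(60 - 4\right) - 1583}{1600} = \left(56 - 1583\right) \frac{1}{1600} = \left(-1527\right) \frac{1}{1600} = - \frac{1527}{1600} \approx -0.95438$)
$- \frac{3775}{X} + \frac{2674}{4743} = - \frac{3775}{- \frac{1527}{1600}} + \frac{2674}{4743} = \left(-3775\right) \left(- \frac{1600}{1527}\right) + 2674 \cdot \frac{1}{4743} = \frac{6040000}{1527} + \frac{2674}{4743} = \frac{9550601066}{2414187}$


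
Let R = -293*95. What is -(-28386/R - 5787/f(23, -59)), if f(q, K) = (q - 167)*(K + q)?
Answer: 81451/843840 ≈ 0.096524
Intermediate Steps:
f(q, K) = (-167 + q)*(K + q)
R = -27835
-(-28386/R - 5787/f(23, -59)) = -(-28386/(-27835) - 5787/(23**2 - 167*(-59) - 167*23 - 59*23)) = -(-28386*(-1/27835) - 5787/(529 + 9853 - 3841 - 1357)) = -(1494/1465 - 5787/5184) = -(1494/1465 - 5787*1/5184) = -(1494/1465 - 643/576) = -1*(-81451/843840) = 81451/843840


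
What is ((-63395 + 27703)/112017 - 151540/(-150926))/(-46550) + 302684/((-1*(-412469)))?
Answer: 59550915653470711357/81151958828267664225 ≈ 0.73382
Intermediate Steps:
((-63395 + 27703)/112017 - 151540/(-150926))/(-46550) + 302684/((-1*(-412469))) = (-35692*1/112017 - 151540*(-1/150926))*(-1/46550) + 302684/412469 = (-35692/112017 + 75770/75463)*(-1/46550) + 302684*(1/412469) = (5794102694/8453138871)*(-1/46550) + 302684/412469 = -2897051347/196746807222525 + 302684/412469 = 59550915653470711357/81151958828267664225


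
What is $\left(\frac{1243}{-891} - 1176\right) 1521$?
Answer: $- \frac{16117361}{9} \approx -1.7908 \cdot 10^{6}$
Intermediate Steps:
$\left(\frac{1243}{-891} - 1176\right) 1521 = \left(1243 \left(- \frac{1}{891}\right) - 1176\right) 1521 = \left(- \frac{113}{81} - 1176\right) 1521 = \left(- \frac{95369}{81}\right) 1521 = - \frac{16117361}{9}$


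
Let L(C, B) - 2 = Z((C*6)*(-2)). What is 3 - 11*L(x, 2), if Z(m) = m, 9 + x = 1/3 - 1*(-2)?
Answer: -899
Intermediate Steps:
x = -20/3 (x = -9 + (1/3 - 1*(-2)) = -9 + (⅓ + 2) = -9 + 7/3 = -20/3 ≈ -6.6667)
L(C, B) = 2 - 12*C (L(C, B) = 2 + (C*6)*(-2) = 2 + (6*C)*(-2) = 2 - 12*C)
3 - 11*L(x, 2) = 3 - 11*(2 - 12*(-20/3)) = 3 - 11*(2 + 80) = 3 - 11*82 = 3 - 902 = -899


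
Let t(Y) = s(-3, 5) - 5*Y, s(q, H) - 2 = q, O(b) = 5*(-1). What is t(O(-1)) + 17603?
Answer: 17627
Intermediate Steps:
O(b) = -5
s(q, H) = 2 + q
t(Y) = -1 - 5*Y (t(Y) = (2 - 3) - 5*Y = -1 - 5*Y)
t(O(-1)) + 17603 = (-1 - 5*(-5)) + 17603 = (-1 + 25) + 17603 = 24 + 17603 = 17627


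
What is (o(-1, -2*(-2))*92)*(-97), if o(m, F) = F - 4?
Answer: 0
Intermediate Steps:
o(m, F) = -4 + F
(o(-1, -2*(-2))*92)*(-97) = ((-4 - 2*(-2))*92)*(-97) = ((-4 + 4)*92)*(-97) = (0*92)*(-97) = 0*(-97) = 0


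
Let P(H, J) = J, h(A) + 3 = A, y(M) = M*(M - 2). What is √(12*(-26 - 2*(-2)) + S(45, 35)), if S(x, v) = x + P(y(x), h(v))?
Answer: I*√187 ≈ 13.675*I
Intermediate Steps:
y(M) = M*(-2 + M)
h(A) = -3 + A
S(x, v) = -3 + v + x (S(x, v) = x + (-3 + v) = -3 + v + x)
√(12*(-26 - 2*(-2)) + S(45, 35)) = √(12*(-26 - 2*(-2)) + (-3 + 35 + 45)) = √(12*(-26 + 4) + 77) = √(12*(-22) + 77) = √(-264 + 77) = √(-187) = I*√187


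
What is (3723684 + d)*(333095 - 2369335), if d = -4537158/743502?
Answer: -939576102333828400/123917 ≈ -7.5823e+12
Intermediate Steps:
d = -756193/123917 (d = -4537158*1/743502 = -756193/123917 ≈ -6.1024)
(3723684 + d)*(333095 - 2369335) = (3723684 - 756193/123917)*(333095 - 2369335) = (461426994035/123917)*(-2036240) = -939576102333828400/123917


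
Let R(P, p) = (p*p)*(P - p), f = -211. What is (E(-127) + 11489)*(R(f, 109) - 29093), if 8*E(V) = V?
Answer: -351629528205/8 ≈ -4.3954e+10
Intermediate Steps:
E(V) = V/8
R(P, p) = p²*(P - p)
(E(-127) + 11489)*(R(f, 109) - 29093) = ((⅛)*(-127) + 11489)*(109²*(-211 - 1*109) - 29093) = (-127/8 + 11489)*(11881*(-211 - 109) - 29093) = 91785*(11881*(-320) - 29093)/8 = 91785*(-3801920 - 29093)/8 = (91785/8)*(-3831013) = -351629528205/8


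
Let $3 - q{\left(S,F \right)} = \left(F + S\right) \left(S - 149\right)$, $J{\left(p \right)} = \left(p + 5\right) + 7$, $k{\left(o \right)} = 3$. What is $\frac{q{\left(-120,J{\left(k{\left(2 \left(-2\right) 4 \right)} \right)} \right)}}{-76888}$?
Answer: $\frac{14121}{38444} \approx 0.36731$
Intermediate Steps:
$J{\left(p \right)} = 12 + p$ ($J{\left(p \right)} = \left(5 + p\right) + 7 = 12 + p$)
$q{\left(S,F \right)} = 3 - \left(-149 + S\right) \left(F + S\right)$ ($q{\left(S,F \right)} = 3 - \left(F + S\right) \left(S - 149\right) = 3 - \left(F + S\right) \left(-149 + S\right) = 3 - \left(-149 + S\right) \left(F + S\right)$)
$\frac{q{\left(-120,J{\left(k{\left(2 \left(-2\right) 4 \right)} \right)} \right)}}{-76888} = \frac{3 - \left(-120\right)^{2} + 149 \left(12 + 3\right) + 149 \left(-120\right) - \left(12 + 3\right) \left(-120\right)}{-76888} = \left(3 - 14400 + 149 \cdot 15 - 17880 - 15 \left(-120\right)\right) \left(- \frac{1}{76888}\right) = \left(3 - 14400 + 2235 - 17880 + 1800\right) \left(- \frac{1}{76888}\right) = \left(-28242\right) \left(- \frac{1}{76888}\right) = \frac{14121}{38444}$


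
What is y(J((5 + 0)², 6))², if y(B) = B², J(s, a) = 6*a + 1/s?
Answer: 659020863601/390625 ≈ 1.6871e+6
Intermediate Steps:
J(s, a) = 1/s + 6*a
y(J((5 + 0)², 6))² = ((1/((5 + 0)²) + 6*6)²)² = ((1/(5²) + 36)²)² = ((1/25 + 36)²)² = ((901/25)²)² = (811801/625)² = 659020863601/390625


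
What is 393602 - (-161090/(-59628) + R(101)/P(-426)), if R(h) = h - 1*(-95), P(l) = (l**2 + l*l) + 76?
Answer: 1065012472507745/2705829198 ≈ 3.9360e+5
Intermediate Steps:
P(l) = 76 + 2*l**2 (P(l) = (l**2 + l**2) + 76 = 2*l**2 + 76 = 76 + 2*l**2)
R(h) = 95 + h (R(h) = h + 95 = 95 + h)
393602 - (-161090/(-59628) + R(101)/P(-426)) = 393602 - (-161090/(-59628) + (95 + 101)/(76 + 2*(-426)**2)) = 393602 - (-161090*(-1/59628) + 196/(76 + 2*181476)) = 393602 - (80545/29814 + 196/(76 + 362952)) = 393602 - (80545/29814 + 196/363028) = 393602 - (80545/29814 + 196*(1/363028)) = 393602 - (80545/29814 + 49/90757) = 393602 - 1*7311483451/2705829198 = 393602 - 7311483451/2705829198 = 1065012472507745/2705829198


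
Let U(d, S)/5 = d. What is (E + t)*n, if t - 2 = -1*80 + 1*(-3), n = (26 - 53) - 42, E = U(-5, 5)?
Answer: 7314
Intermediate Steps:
U(d, S) = 5*d
E = -25 (E = 5*(-5) = -25)
n = -69 (n = -27 - 42 = -69)
t = -81 (t = 2 + (-1*80 + 1*(-3)) = 2 + (-80 - 3) = 2 - 83 = -81)
(E + t)*n = (-25 - 81)*(-69) = -106*(-69) = 7314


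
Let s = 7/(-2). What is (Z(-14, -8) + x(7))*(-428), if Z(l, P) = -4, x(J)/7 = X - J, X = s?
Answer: 33170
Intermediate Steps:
s = -7/2 (s = 7*(-½) = -7/2 ≈ -3.5000)
X = -7/2 ≈ -3.5000
x(J) = -49/2 - 7*J (x(J) = 7*(-7/2 - J) = -49/2 - 7*J)
(Z(-14, -8) + x(7))*(-428) = (-4 + (-49/2 - 7*7))*(-428) = (-4 + (-49/2 - 49))*(-428) = (-4 - 147/2)*(-428) = -155/2*(-428) = 33170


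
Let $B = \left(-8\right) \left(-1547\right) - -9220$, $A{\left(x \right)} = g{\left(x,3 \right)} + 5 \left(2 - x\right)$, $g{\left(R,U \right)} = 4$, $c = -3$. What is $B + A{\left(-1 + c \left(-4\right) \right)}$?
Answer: $21555$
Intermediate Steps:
$A{\left(x \right)} = 14 - 5 x$ ($A{\left(x \right)} = 4 + 5 \left(2 - x\right) = 4 - \left(-10 + 5 x\right) = 14 - 5 x$)
$B = 21596$ ($B = 12376 + 9220 = 21596$)
$B + A{\left(-1 + c \left(-4\right) \right)} = 21596 + \left(14 - 5 \left(-1 - -12\right)\right) = 21596 + \left(14 - 5 \left(-1 + 12\right)\right) = 21596 + \left(14 - 55\right) = 21596 - 41 = 21555$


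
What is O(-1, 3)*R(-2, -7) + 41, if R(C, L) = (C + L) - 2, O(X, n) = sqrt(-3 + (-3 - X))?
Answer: 41 - 11*I*sqrt(5) ≈ 41.0 - 24.597*I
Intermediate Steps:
O(X, n) = sqrt(-6 - X)
R(C, L) = -2 + C + L
O(-1, 3)*R(-2, -7) + 41 = sqrt(-6 - 1*(-1))*(-2 - 2 - 7) + 41 = sqrt(-6 + 1)*(-11) + 41 = sqrt(-5)*(-11) + 41 = (I*sqrt(5))*(-11) + 41 = -11*I*sqrt(5) + 41 = 41 - 11*I*sqrt(5)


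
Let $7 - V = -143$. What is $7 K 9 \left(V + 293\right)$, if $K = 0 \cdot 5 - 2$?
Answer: $-55818$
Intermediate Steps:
$V = 150$ ($V = 7 - -143 = 7 + 143 = 150$)
$K = -2$ ($K = 0 - 2 = -2$)
$7 K 9 \left(V + 293\right) = 7 \left(-2\right) 9 \left(150 + 293\right) = \left(-14\right) 9 \cdot 443 = \left(-126\right) 443 = -55818$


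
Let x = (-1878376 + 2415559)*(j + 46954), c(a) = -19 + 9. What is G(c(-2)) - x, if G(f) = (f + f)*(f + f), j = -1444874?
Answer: 750938859760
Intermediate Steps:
c(a) = -10
G(f) = 4*f**2 (G(f) = (2*f)*(2*f) = 4*f**2)
x = -750938859360 (x = (-1878376 + 2415559)*(-1444874 + 46954) = 537183*(-1397920) = -750938859360)
G(c(-2)) - x = 4*(-10)**2 - 1*(-750938859360) = 4*100 + 750938859360 = 400 + 750938859360 = 750938859760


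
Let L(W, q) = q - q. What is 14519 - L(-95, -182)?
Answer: 14519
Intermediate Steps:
L(W, q) = 0
14519 - L(-95, -182) = 14519 - 1*0 = 14519 + 0 = 14519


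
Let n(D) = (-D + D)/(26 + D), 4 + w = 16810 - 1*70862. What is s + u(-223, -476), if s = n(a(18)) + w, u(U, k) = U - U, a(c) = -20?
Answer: -54056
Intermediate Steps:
u(U, k) = 0
w = -54056 (w = -4 + (16810 - 1*70862) = -4 + (16810 - 70862) = -4 - 54052 = -54056)
n(D) = 0 (n(D) = 0/(26 + D) = 0)
s = -54056 (s = 0 - 54056 = -54056)
s + u(-223, -476) = -54056 + 0 = -54056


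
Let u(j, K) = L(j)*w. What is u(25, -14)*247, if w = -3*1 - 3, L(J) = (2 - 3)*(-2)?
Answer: -2964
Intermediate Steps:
L(J) = 2 (L(J) = -1*(-2) = 2)
w = -6 (w = -3 - 3 = -6)
u(j, K) = -12 (u(j, K) = 2*(-6) = -12)
u(25, -14)*247 = -12*247 = -2964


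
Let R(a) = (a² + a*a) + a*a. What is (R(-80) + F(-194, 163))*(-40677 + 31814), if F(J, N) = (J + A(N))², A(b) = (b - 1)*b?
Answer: -6089662220272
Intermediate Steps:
A(b) = b*(-1 + b) (A(b) = (-1 + b)*b = b*(-1 + b))
R(a) = 3*a² (R(a) = (a² + a²) + a² = 2*a² + a² = 3*a²)
F(J, N) = (J + N*(-1 + N))²
(R(-80) + F(-194, 163))*(-40677 + 31814) = (3*(-80)² + (-194 + 163*(-1 + 163))²)*(-40677 + 31814) = (3*6400 + (-194 + 163*162)²)*(-8863) = (19200 + (-194 + 26406)²)*(-8863) = (19200 + 26212²)*(-8863) = (19200 + 687068944)*(-8863) = 687088144*(-8863) = -6089662220272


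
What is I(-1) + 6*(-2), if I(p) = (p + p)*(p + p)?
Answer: -8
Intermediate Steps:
I(p) = 4*p² (I(p) = (2*p)*(2*p) = 4*p²)
I(-1) + 6*(-2) = 4*(-1)² + 6*(-2) = 4*1 - 12 = 4 - 12 = -8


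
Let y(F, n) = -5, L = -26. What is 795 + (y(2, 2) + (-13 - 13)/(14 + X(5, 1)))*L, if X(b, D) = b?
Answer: 18251/19 ≈ 960.58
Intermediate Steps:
795 + (y(2, 2) + (-13 - 13)/(14 + X(5, 1)))*L = 795 + (-5 + (-13 - 13)/(14 + 5))*(-26) = 795 + (-5 - 26/19)*(-26) = 795 - 121/19*(-26) = 795 + 3146/19 = 18251/19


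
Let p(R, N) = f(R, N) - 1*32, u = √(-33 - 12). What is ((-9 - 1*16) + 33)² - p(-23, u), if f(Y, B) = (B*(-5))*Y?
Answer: 96 - 345*I*√5 ≈ 96.0 - 771.44*I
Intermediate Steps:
f(Y, B) = -5*B*Y (f(Y, B) = (-5*B)*Y = -5*B*Y)
u = 3*I*√5 (u = √(-45) = 3*I*√5 ≈ 6.7082*I)
p(R, N) = -32 - 5*N*R (p(R, N) = -5*N*R - 1*32 = -5*N*R - 32 = -32 - 5*N*R)
((-9 - 1*16) + 33)² - p(-23, u) = ((-9 - 1*16) + 33)² - (-32 - 5*3*I*√5*(-23)) = ((-9 - 16) + 33)² - (-32 + 345*I*√5) = (-25 + 33)² + (32 - 345*I*√5) = 8² + (32 - 345*I*√5) = 64 + (32 - 345*I*√5) = 96 - 345*I*√5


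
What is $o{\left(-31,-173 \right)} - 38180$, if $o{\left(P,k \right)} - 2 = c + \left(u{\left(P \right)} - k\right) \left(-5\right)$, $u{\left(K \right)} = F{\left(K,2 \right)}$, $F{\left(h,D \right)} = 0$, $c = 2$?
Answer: $-39041$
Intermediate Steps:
$u{\left(K \right)} = 0$
$o{\left(P,k \right)} = 4 + 5 k$ ($o{\left(P,k \right)} = 2 + \left(2 + \left(0 - k\right) \left(-5\right)\right) = 2 + \left(2 + - k \left(-5\right)\right) = 2 + \left(2 + 5 k\right) = 4 + 5 k$)
$o{\left(-31,-173 \right)} - 38180 = \left(4 + 5 \left(-173\right)\right) - 38180 = \left(4 - 865\right) - 38180 = -861 - 38180 = -39041$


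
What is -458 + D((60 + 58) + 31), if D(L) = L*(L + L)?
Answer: 43944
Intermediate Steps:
D(L) = 2*L**2 (D(L) = L*(2*L) = 2*L**2)
-458 + D((60 + 58) + 31) = -458 + 2*((60 + 58) + 31)**2 = -458 + 2*(118 + 31)**2 = -458 + 2*149**2 = -458 + 2*22201 = -458 + 44402 = 43944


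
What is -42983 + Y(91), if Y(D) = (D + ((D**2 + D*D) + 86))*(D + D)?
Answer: 3003515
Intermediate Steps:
Y(D) = 2*D*(86 + D + 2*D**2) (Y(D) = (D + ((D**2 + D**2) + 86))*(2*D) = (D + (2*D**2 + 86))*(2*D) = (D + (86 + 2*D**2))*(2*D) = (86 + D + 2*D**2)*(2*D) = 2*D*(86 + D + 2*D**2))
-42983 + Y(91) = -42983 + 2*91*(86 + 91 + 2*91**2) = -42983 + 2*91*(86 + 91 + 2*8281) = -42983 + 2*91*(86 + 91 + 16562) = -42983 + 2*91*16739 = -42983 + 3046498 = 3003515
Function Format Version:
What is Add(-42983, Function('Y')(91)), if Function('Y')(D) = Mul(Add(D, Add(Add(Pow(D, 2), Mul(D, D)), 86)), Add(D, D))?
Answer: 3003515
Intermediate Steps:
Function('Y')(D) = Mul(2, D, Add(86, D, Mul(2, Pow(D, 2)))) (Function('Y')(D) = Mul(Add(D, Add(Add(Pow(D, 2), Pow(D, 2)), 86)), Mul(2, D)) = Mul(Add(D, Add(Mul(2, Pow(D, 2)), 86)), Mul(2, D)) = Mul(Add(D, Add(86, Mul(2, Pow(D, 2)))), Mul(2, D)) = Mul(Add(86, D, Mul(2, Pow(D, 2))), Mul(2, D)) = Mul(2, D, Add(86, D, Mul(2, Pow(D, 2)))))
Add(-42983, Function('Y')(91)) = Add(-42983, Mul(2, 91, Add(86, 91, Mul(2, Pow(91, 2))))) = Add(-42983, Mul(2, 91, Add(86, 91, Mul(2, 8281)))) = Add(-42983, Mul(2, 91, Add(86, 91, 16562))) = Add(-42983, Mul(2, 91, 16739)) = Add(-42983, 3046498) = 3003515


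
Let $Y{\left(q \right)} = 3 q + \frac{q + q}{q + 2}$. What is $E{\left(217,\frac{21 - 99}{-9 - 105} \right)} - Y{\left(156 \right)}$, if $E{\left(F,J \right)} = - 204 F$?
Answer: $- \frac{3534300}{79} \approx -44738.0$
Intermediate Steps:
$Y{\left(q \right)} = 3 q + \frac{2 q}{2 + q}$
$E{\left(217,\frac{21 - 99}{-9 - 105} \right)} - Y{\left(156 \right)} = \left(-204\right) 217 - \frac{156 \left(8 + 3 \cdot 156\right)}{2 + 156} = -44268 - \frac{156 \left(8 + 468\right)}{158} = -44268 - 156 \cdot \frac{1}{158} \cdot 476 = -44268 - \frac{37128}{79} = - \frac{3534300}{79}$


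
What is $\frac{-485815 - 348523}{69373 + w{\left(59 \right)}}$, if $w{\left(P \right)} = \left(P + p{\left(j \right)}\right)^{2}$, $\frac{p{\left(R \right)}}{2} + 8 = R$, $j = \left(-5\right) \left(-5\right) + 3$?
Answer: $- \frac{417169}{39587} \approx -10.538$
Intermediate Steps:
$j = 28$ ($j = 25 + 3 = 28$)
$p{\left(R \right)} = -16 + 2 R$
$w{\left(P \right)} = \left(40 + P\right)^{2}$ ($w{\left(P \right)} = \left(P + \left(-16 + 2 \cdot 28\right)\right)^{2} = \left(P + \left(-16 + 56\right)\right)^{2} = \left(P + 40\right)^{2} = \left(40 + P\right)^{2}$)
$\frac{-485815 - 348523}{69373 + w{\left(59 \right)}} = \frac{-485815 - 348523}{69373 + \left(40 + 59\right)^{2}} = - \frac{834338}{69373 + 99^{2}} = - \frac{834338}{69373 + 9801} = - \frac{834338}{79174} = \left(-834338\right) \frac{1}{79174} = - \frac{417169}{39587}$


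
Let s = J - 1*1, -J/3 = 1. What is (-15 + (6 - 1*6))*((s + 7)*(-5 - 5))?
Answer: 450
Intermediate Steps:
J = -3 (J = -3*1 = -3)
s = -4 (s = -3 - 1*1 = -3 - 1 = -4)
(-15 + (6 - 1*6))*((s + 7)*(-5 - 5)) = (-15 + (6 - 1*6))*((-4 + 7)*(-5 - 5)) = (-15 + (6 - 6))*(3*(-10)) = (-15 + 0)*(-30) = -15*(-30) = 450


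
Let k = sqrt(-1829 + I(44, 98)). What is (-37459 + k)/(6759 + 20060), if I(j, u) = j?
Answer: -37459/26819 + I*sqrt(1785)/26819 ≈ -1.3967 + 0.0015753*I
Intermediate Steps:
k = I*sqrt(1785) (k = sqrt(-1829 + 44) = sqrt(-1785) = I*sqrt(1785) ≈ 42.249*I)
(-37459 + k)/(6759 + 20060) = (-37459 + I*sqrt(1785))/(6759 + 20060) = (-37459 + I*sqrt(1785))/26819 = (-37459 + I*sqrt(1785))*(1/26819) = -37459/26819 + I*sqrt(1785)/26819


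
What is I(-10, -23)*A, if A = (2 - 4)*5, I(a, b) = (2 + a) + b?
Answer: 310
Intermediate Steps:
I(a, b) = 2 + a + b
A = -10 (A = -2*5 = -10)
I(-10, -23)*A = (2 - 10 - 23)*(-10) = -31*(-10) = 310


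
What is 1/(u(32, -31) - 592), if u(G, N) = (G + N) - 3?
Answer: -1/594 ≈ -0.0016835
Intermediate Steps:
u(G, N) = -3 + G + N
1/(u(32, -31) - 592) = 1/((-3 + 32 - 31) - 592) = 1/(-2 - 592) = 1/(-594) = -1/594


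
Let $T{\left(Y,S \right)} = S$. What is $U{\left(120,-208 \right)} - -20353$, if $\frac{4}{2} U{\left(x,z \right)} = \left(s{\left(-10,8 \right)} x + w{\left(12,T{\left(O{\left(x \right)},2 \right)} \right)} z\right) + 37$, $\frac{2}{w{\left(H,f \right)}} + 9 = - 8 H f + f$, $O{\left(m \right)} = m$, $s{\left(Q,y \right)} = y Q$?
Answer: $\frac{6197873}{398} \approx 15573.0$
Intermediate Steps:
$s{\left(Q,y \right)} = Q y$
$w{\left(H,f \right)} = \frac{2}{-9 + f - 8 H f}$ ($w{\left(H,f \right)} = \frac{2}{-9 + \left(- 8 H f + f\right)} = \frac{2}{-9 - \left(- f + 8 H f\right)} = \frac{2}{-9 + f - 8 H f}$)
$U{\left(x,z \right)} = \frac{37}{2} - 40 x - \frac{z}{199}$ ($U{\left(x,z \right)} = \frac{\left(\left(-10\right) 8 x + - \frac{2}{9 - 2 + 8 \cdot 12 \cdot 2} z\right) + 37}{2} = \frac{\left(- 80 x + - \frac{2}{9 - 2 + 192} z\right) + 37}{2} = \frac{\left(- 80 x + - \frac{2}{199} z\right) + 37}{2} = \frac{\left(- 80 x + \left(-2\right) \frac{1}{199} z\right) + 37}{2} = \frac{\left(- 80 x - \frac{2 z}{199}\right) + 37}{2} = \frac{37 - 80 x - \frac{2 z}{199}}{2} = \frac{37}{2} - 40 x - \frac{z}{199}$)
$U{\left(120,-208 \right)} - -20353 = \left(\frac{37}{2} - 4800 - - \frac{208}{199}\right) - -20353 = \left(\frac{37}{2} - 4800 + \frac{208}{199}\right) + 20353 = - \frac{1902621}{398} + 20353 = \frac{6197873}{398}$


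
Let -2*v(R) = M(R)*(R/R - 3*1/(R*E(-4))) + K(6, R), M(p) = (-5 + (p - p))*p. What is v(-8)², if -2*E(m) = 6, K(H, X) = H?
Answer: 1681/4 ≈ 420.25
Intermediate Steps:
E(m) = -3 (E(m) = -½*6 = -3)
M(p) = -5*p (M(p) = (-5 + 0)*p = -5*p)
v(R) = -3 + 5*R*(1 + 1/R)/2 (v(R) = -((-5*R)*(R/R - 3*(-1/(3*R))) + 6)/2 = -((-5*R)*(1 - (-1)/R) + 6)/2 = -((-5*R)*(1 + 1/R) + 6)/2 = -(-5*R*(1 + 1/R) + 6)/2 = -(6 - 5*R*(1 + 1/R))/2 = -3 + 5*R*(1 + 1/R)/2)
v(-8)² = (-½ + (5/2)*(-8))² = (-½ - 20)² = (-41/2)² = 1681/4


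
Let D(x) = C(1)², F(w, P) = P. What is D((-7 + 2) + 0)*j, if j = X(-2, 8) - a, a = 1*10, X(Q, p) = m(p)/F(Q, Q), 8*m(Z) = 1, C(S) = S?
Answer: -161/16 ≈ -10.063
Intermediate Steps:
m(Z) = ⅛ (m(Z) = (⅛)*1 = ⅛)
X(Q, p) = 1/(8*Q)
a = 10
j = -161/16 (j = (⅛)/(-2) - 1*10 = (⅛)*(-½) - 10 = -1/16 - 10 = -161/16 ≈ -10.063)
D(x) = 1 (D(x) = 1² = 1)
D((-7 + 2) + 0)*j = 1*(-161/16) = -161/16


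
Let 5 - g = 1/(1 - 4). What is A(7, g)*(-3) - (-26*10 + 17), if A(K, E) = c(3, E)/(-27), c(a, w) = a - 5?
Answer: 2185/9 ≈ 242.78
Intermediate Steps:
g = 16/3 (g = 5 - 1/(1 - 4) = 5 - 1/(-3) = 5 - 1*(-⅓) = 5 + ⅓ = 16/3 ≈ 5.3333)
c(a, w) = -5 + a
A(K, E) = 2/27 (A(K, E) = (-5 + 3)/(-27) = -2*(-1/27) = 2/27)
A(7, g)*(-3) - (-26*10 + 17) = (2/27)*(-3) - (-26*10 + 17) = -2/9 - (-260 + 17) = -2/9 - 1*(-243) = -2/9 + 243 = 2185/9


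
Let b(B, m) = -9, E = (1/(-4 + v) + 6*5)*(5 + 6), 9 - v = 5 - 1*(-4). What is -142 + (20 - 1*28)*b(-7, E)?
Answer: -70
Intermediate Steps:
v = 0 (v = 9 - (5 - 1*(-4)) = 9 - (5 + 4) = 9 - 1*9 = 9 - 9 = 0)
E = 1309/4 (E = (1/(-4 + 0) + 6*5)*(5 + 6) = (1/(-4) + 30)*11 = (-¼ + 30)*11 = (119/4)*11 = 1309/4 ≈ 327.25)
-142 + (20 - 1*28)*b(-7, E) = -142 + (20 - 1*28)*(-9) = -142 + (20 - 28)*(-9) = -142 - 8*(-9) = -142 + 72 = -70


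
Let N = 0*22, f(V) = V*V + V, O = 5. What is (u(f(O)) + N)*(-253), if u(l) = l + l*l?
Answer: -235290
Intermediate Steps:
f(V) = V + V² (f(V) = V² + V = V + V²)
N = 0
u(l) = l + l²
(u(f(O)) + N)*(-253) = ((5*(1 + 5))*(1 + 5*(1 + 5)) + 0)*(-253) = ((5*6)*(1 + 5*6) + 0)*(-253) = (30*(1 + 30) + 0)*(-253) = (30*31 + 0)*(-253) = (930 + 0)*(-253) = 930*(-253) = -235290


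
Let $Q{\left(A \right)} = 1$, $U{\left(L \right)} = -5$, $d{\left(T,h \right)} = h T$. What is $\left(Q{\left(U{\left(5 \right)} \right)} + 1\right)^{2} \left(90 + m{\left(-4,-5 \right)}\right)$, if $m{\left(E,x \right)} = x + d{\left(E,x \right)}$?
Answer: $420$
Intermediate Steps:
$d{\left(T,h \right)} = T h$
$m{\left(E,x \right)} = x + E x$
$\left(Q{\left(U{\left(5 \right)} \right)} + 1\right)^{2} \left(90 + m{\left(-4,-5 \right)}\right) = \left(1 + 1\right)^{2} \left(90 - 5 \left(1 - 4\right)\right) = 2^{2} \left(90 - -15\right) = 4 \left(90 + 15\right) = 4 \cdot 105 = 420$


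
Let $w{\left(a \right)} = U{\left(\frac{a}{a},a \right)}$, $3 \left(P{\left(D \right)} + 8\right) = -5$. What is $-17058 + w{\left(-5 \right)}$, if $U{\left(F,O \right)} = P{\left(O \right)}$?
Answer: $- \frac{51203}{3} \approx -17068.0$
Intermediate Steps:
$P{\left(D \right)} = - \frac{29}{3}$ ($P{\left(D \right)} = -8 + \frac{1}{3} \left(-5\right) = -8 - \frac{5}{3} = - \frac{29}{3}$)
$U{\left(F,O \right)} = - \frac{29}{3}$
$w{\left(a \right)} = - \frac{29}{3}$
$-17058 + w{\left(-5 \right)} = -17058 - \frac{29}{3} = - \frac{51203}{3}$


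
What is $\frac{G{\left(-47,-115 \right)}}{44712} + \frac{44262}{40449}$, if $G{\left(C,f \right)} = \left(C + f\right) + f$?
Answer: $\frac{655946057}{602851896} \approx 1.0881$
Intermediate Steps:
$G{\left(C,f \right)} = C + 2 f$
$\frac{G{\left(-47,-115 \right)}}{44712} + \frac{44262}{40449} = \frac{-47 + 2 \left(-115\right)}{44712} + \frac{44262}{40449} = \left(-47 - 230\right) \frac{1}{44712} + 44262 \cdot \frac{1}{40449} = \left(-277\right) \frac{1}{44712} + \frac{14754}{13483} = - \frac{277}{44712} + \frac{14754}{13483} = \frac{655946057}{602851896}$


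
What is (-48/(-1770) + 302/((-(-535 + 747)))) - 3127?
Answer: -97824987/31270 ≈ -3128.4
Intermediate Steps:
(-48/(-1770) + 302/((-(-535 + 747)))) - 3127 = (-48*(-1/1770) + 302/((-1*212))) - 3127 = (8/295 + 302/(-212)) - 3127 = (8/295 + 302*(-1/212)) - 3127 = (8/295 - 151/106) - 3127 = -43697/31270 - 3127 = -97824987/31270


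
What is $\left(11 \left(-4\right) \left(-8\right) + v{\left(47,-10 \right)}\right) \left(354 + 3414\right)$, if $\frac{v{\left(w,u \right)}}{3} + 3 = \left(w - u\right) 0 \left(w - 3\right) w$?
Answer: $1292424$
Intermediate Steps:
$v{\left(w,u \right)} = -9$ ($v{\left(w,u \right)} = -9 + 3 \left(w - u\right) 0 \left(w - 3\right) w = -9 + 3 \cdot 0 \left(w - 3\right) w = -9 + 3 \cdot 0 \left(-3 + w\right) w = -9 + 3 \cdot 0 w \left(-3 + w\right) = -9 + 3 \cdot 0 = -9 + 0 = -9$)
$\left(11 \left(-4\right) \left(-8\right) + v{\left(47,-10 \right)}\right) \left(354 + 3414\right) = \left(11 \left(-4\right) \left(-8\right) - 9\right) \left(354 + 3414\right) = \left(\left(-44\right) \left(-8\right) - 9\right) 3768 = \left(352 - 9\right) 3768 = 343 \cdot 3768 = 1292424$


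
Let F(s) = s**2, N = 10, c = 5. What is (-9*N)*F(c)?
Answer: -2250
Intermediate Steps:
(-9*N)*F(c) = -9*10*5**2 = -90*25 = -2250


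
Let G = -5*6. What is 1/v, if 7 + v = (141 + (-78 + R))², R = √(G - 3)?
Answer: -I/(-3929*I + 126*√33) ≈ 0.00024616 - 4.5349e-5*I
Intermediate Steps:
G = -30
R = I*√33 (R = √(-30 - 3) = √(-33) = I*√33 ≈ 5.7446*I)
v = -7 + (63 + I*√33)² (v = -7 + (141 + (-78 + I*√33))² = -7 + (63 + I*√33)² ≈ 3929.0 + 723.81*I)
1/v = 1/(3929 + 126*I*√33)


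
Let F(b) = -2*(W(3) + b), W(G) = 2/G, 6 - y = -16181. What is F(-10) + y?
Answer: 48617/3 ≈ 16206.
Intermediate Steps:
y = 16187 (y = 6 - 1*(-16181) = 6 + 16181 = 16187)
F(b) = -4/3 - 2*b (F(b) = -2*(2/3 + b) = -2*(2*(⅓) + b) = -2*(⅔ + b) = -4/3 - 2*b)
F(-10) + y = (-4/3 - 2*(-10)) + 16187 = (-4/3 + 20) + 16187 = 56/3 + 16187 = 48617/3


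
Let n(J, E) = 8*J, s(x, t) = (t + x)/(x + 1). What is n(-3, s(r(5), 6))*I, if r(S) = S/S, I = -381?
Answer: 9144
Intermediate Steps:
r(S) = 1
s(x, t) = (t + x)/(1 + x)
n(-3, s(r(5), 6))*I = (8*(-3))*(-381) = -24*(-381) = 9144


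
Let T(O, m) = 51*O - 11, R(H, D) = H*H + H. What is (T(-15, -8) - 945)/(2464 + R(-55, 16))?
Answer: -1721/5434 ≈ -0.31671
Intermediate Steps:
R(H, D) = H + H² (R(H, D) = H² + H = H + H²)
T(O, m) = -11 + 51*O
(T(-15, -8) - 945)/(2464 + R(-55, 16)) = ((-11 + 51*(-15)) - 945)/(2464 - 55*(1 - 55)) = ((-11 - 765) - 945)/(2464 - 55*(-54)) = (-776 - 945)/(2464 + 2970) = -1721/5434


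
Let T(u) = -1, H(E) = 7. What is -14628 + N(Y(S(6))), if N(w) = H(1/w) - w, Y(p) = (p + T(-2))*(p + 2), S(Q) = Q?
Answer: -14661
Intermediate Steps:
Y(p) = (-1 + p)*(2 + p) (Y(p) = (p - 1)*(p + 2) = (-1 + p)*(2 + p))
N(w) = 7 - w
-14628 + N(Y(S(6))) = -14628 + (7 - (-2 + 6 + 6²)) = -14628 + (7 - (-2 + 6 + 36)) = -14628 + (7 - 1*40) = -14628 + (7 - 40) = -14628 - 33 = -14661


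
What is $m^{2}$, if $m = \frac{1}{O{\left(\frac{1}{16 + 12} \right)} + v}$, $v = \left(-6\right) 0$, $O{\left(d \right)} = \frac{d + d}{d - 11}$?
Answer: $\frac{94249}{4} \approx 23562.0$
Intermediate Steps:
$O{\left(d \right)} = \frac{2 d}{-11 + d}$
$v = 0$
$m = - \frac{307}{2}$ ($m = \frac{1}{\frac{2}{\left(16 + 12\right) \left(-11 + \frac{1}{16 + 12}\right)} + 0} = \frac{1}{\frac{2}{28 \left(-11 + \frac{1}{28}\right)} + 0} = \frac{1}{2 \cdot \frac{1}{28} \frac{1}{-11 + \frac{1}{28}} + 0} = \frac{1}{2 \cdot \frac{1}{28} \frac{1}{- \frac{307}{28}} + 0} = \frac{1}{2 \cdot \frac{1}{28} \left(- \frac{28}{307}\right) + 0} = \frac{1}{- \frac{2}{307} + 0} = \frac{1}{- \frac{2}{307}} = - \frac{307}{2} \approx -153.5$)
$m^{2} = \left(- \frac{307}{2}\right)^{2} = \frac{94249}{4}$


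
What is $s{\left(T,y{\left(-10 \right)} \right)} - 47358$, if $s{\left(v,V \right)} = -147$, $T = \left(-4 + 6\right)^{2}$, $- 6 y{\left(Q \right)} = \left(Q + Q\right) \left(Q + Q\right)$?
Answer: $-47505$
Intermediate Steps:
$y{\left(Q \right)} = - \frac{2 Q^{2}}{3}$ ($y{\left(Q \right)} = - \frac{\left(Q + Q\right) \left(Q + Q\right)}{6} = - \frac{2 Q 2 Q}{6} = - \frac{4 Q^{2}}{6} = - \frac{2 Q^{2}}{3}$)
$T = 4$ ($T = 2^{2} = 4$)
$s{\left(T,y{\left(-10 \right)} \right)} - 47358 = -147 - 47358 = -47505$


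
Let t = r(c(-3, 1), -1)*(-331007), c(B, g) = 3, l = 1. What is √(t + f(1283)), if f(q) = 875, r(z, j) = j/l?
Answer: √331882 ≈ 576.09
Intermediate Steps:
r(z, j) = j (r(z, j) = j/1 = j*1 = j)
t = 331007 (t = -1*(-331007) = 331007)
√(t + f(1283)) = √(331007 + 875) = √331882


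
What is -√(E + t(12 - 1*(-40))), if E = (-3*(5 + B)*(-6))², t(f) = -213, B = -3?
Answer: -19*√3 ≈ -32.909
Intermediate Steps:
E = 1296 (E = (-3*(5 - 3)*(-6))² = (-3*2*(-6))² = (-6*(-6))² = 36² = 1296)
-√(E + t(12 - 1*(-40))) = -√(1296 - 213) = -√1083 = -19*√3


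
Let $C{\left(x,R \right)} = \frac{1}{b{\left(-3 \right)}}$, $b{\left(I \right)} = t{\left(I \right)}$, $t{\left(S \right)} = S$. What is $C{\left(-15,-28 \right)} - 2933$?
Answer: $- \frac{8800}{3} \approx -2933.3$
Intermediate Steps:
$b{\left(I \right)} = I$
$C{\left(x,R \right)} = - \frac{1}{3}$ ($C{\left(x,R \right)} = \frac{1}{-3} = - \frac{1}{3}$)
$C{\left(-15,-28 \right)} - 2933 = - \frac{1}{3} - 2933 = - \frac{8800}{3}$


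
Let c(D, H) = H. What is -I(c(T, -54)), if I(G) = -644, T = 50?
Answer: 644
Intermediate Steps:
-I(c(T, -54)) = -1*(-644) = 644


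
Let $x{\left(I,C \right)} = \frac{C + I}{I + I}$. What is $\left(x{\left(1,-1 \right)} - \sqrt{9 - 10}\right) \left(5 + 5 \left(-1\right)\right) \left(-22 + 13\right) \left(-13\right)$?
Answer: $0$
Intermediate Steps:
$x{\left(I,C \right)} = \frac{C + I}{2 I}$
$\left(x{\left(1,-1 \right)} - \sqrt{9 - 10}\right) \left(5 + 5 \left(-1\right)\right) \left(-22 + 13\right) \left(-13\right) = \left(\frac{-1 + 1}{2 \cdot 1} - \sqrt{9 - 10}\right) \left(5 + 5 \left(-1\right)\right) \left(-22 + 13\right) \left(-13\right) = \left(\frac{1}{2} \cdot 1 \cdot 0 - \sqrt{-1}\right) \left(5 - 5\right) \left(-9\right) \left(-13\right) = \left(0 - i\right) 0 \left(-9\right) \left(-13\right) = - i 0 \left(-13\right) = 0 \left(-13\right) = 0$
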